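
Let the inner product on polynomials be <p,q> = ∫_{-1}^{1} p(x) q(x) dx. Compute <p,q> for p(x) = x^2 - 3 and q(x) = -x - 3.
<p,q> = 16

Expand the product: p(x)·q(x) = -x^3 - 3*x^2 + 3*x + 9.
∫_{-1}^{1} of each monomial x^k gives [2/(k+1) if k even, 0 if k odd]. Integrating term-by-term (or equivalently evaluating the antiderivative F(x) = -x^4/4 - x^3 + 3*x^2/2 + 9*x at the endpoints):
  F(1) − F(−1) = 37/4 − (-27/4) = 16.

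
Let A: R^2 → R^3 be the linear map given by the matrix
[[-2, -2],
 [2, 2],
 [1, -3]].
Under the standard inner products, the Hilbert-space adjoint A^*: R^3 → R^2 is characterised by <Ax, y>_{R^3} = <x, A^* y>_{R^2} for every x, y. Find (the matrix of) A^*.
A^* = A^T =
[[-2, 2, 1],
 [-2, 2, -3]]

For real matrices with standard dot products, the defining identity <Ax, y> = <x, A^* y> gives (Ax)^T y = x^T (A^*) y, i.e. x^T A^T y = x^T (A^*) y. Since this holds for all x, y, we must have A^* = A^T. Therefore
A^* =
[[-2, 2, 1],
 [-2, 2, -3]].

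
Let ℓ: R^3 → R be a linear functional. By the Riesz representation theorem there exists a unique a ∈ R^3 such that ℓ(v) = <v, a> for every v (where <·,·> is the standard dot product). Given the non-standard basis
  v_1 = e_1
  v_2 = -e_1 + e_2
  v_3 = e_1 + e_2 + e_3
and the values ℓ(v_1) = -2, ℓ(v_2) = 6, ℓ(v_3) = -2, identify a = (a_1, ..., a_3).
a = (-2, 4, -4)

Write a = (a_1, ..., a_3) in the standard basis. For each basis vector v_i, ℓ(v_i) = <v_i, a> is a linear equation in the a_j's. Collect the n equations into a matrix system V a = ℓ, where row i of V is v_i (expressed in the standard basis). Since V is invertible (lower-triangular with 1s on the diagonal, up to permutation), solve by back-substitution:
  V =
[[1, 0, 0],
 [-1, 1, 0],
 [1, 1, 1]]
  V a = (-2, 6, -2)
Solving gives a = (-2, 4, -4).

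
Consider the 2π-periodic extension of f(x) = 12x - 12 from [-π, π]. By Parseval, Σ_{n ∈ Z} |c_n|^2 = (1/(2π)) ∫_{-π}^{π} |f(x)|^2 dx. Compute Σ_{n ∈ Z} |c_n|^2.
Σ |c_n|^2 = 48π^2 + 144

Expand and integrate term by term over [-π, π]:
  ∫ (12x)^2 dx = 144·(2π^3/3); ∫ 2·12·(-12)·x dx = 0 (odd integrand); ∫ (-12)^2 dx = 144·2π.
So (1/(2π)) ∫_{-π}^{π} (12x - 12)^2 dx = 144π^2/3 + 144 = 48π^2 + 144.
Parseval ⇒ Σ |c_n|^2 = 48π^2 + 144.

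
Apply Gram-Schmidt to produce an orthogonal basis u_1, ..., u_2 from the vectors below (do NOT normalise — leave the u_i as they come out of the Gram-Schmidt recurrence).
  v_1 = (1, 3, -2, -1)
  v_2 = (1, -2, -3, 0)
Orthogonal basis:
  u_1 = (1, 3, -2, -1)
  u_2 = (14/15, -11/5, -43/15, 1/15)

Apply the Gram-Schmidt recurrence
  u_1 = v_1
  u_i = v_i − Σ_{j<i} ((v_i · u_j) / (u_j · u_j)) · u_j.

Step by step this gives:
  u_1 = (1, 3, -2, -1)
  u_2 = (14/15, -11/5, -43/15, 1/15)

Orthogonality check:
  u_2 · u_1 = 0 (should be 0)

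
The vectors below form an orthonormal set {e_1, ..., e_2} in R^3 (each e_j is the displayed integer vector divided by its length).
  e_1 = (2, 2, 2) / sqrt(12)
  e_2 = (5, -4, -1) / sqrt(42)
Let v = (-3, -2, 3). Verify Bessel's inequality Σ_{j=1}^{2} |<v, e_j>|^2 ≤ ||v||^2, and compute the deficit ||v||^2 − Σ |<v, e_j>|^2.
Σ |<v, e_j>|^2 = 26/7; ||v||^2 = 22; deficit = 128/7

Write each e_j = u_j / sqrt(<u_j, u_j>) where u_j is the displayed integer vector. Then <v, e_j> = <v, u_j> / sqrt(<u_j, u_j>), so |<v, e_j>|^2 = <v, u_j>^2 / <u_j, u_j>.
Coefficients: <v, e_1> = -4/sqrt(12), <v, e_2> = -10/sqrt(42).
Square and sum: Σ |<v, e_j>|^2 = 26/7.
Compute ||v||^2 = v·v = 22.
Deficit = 22 − 26/7 = 128/7 ≥ 0, confirming Bessel's inequality. (The deficit equals ||v − Σ <v,e_j> e_j||^2, the squared distance from v to span{e_j}.)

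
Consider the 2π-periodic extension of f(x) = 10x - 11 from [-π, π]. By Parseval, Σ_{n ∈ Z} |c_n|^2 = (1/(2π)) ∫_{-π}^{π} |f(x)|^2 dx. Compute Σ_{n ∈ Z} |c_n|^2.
Σ |c_n|^2 = 100π^2/3 + 121

Expand and integrate term by term over [-π, π]:
  ∫ (10x)^2 dx = 100·(2π^3/3); ∫ 2·10·(-11)·x dx = 0 (odd integrand); ∫ (-11)^2 dx = 121·2π.
So (1/(2π)) ∫_{-π}^{π} (10x - 11)^2 dx = 100π^2/3 + 121 = 100π^2/3 + 121.
Parseval ⇒ Σ |c_n|^2 = 100π^2/3 + 121.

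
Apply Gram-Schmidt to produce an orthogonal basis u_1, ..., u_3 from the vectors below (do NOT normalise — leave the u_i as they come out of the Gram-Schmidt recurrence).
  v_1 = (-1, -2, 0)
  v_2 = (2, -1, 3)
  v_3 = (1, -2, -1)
Orthogonal basis:
  u_1 = (-1, -2, 0)
  u_2 = (2, -1, 3)
  u_3 = (51/35, -51/70, -17/14)

Apply the Gram-Schmidt recurrence
  u_1 = v_1
  u_i = v_i − Σ_{j<i} ((v_i · u_j) / (u_j · u_j)) · u_j.

Step by step this gives:
  u_1 = (-1, -2, 0)
  u_2 = (2, -1, 3)
  u_3 = (51/35, -51/70, -17/14)

Orthogonality check:
  u_2 · u_1 = 0 (should be 0)
  u_3 · u_1 = 0 (should be 0)
  u_3 · u_2 = 0 (should be 0)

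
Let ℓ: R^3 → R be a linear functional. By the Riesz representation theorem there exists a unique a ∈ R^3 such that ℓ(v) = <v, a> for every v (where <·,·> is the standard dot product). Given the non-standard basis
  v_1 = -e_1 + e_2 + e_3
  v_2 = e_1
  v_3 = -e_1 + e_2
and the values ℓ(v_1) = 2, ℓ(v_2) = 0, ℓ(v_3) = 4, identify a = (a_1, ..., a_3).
a = (0, 4, -2)

Write a = (a_1, ..., a_3) in the standard basis. For each basis vector v_i, ℓ(v_i) = <v_i, a> is a linear equation in the a_j's. Collect the n equations into a matrix system V a = ℓ, where row i of V is v_i (expressed in the standard basis). Since V is invertible (lower-triangular with 1s on the diagonal, up to permutation), solve by back-substitution:
  V =
[[-1, 1, 1],
 [1, 0, 0],
 [-1, 1, 0]]
  V a = (2, 0, 4)
Solving gives a = (0, 4, -2).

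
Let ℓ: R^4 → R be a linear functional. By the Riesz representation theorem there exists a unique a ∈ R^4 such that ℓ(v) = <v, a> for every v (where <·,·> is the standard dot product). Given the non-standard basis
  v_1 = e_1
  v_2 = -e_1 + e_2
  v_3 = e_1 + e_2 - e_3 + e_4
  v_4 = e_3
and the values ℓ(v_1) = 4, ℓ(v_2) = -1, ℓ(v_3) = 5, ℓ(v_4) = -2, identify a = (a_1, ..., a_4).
a = (4, 3, -2, -4)

Write a = (a_1, ..., a_4) in the standard basis. For each basis vector v_i, ℓ(v_i) = <v_i, a> is a linear equation in the a_j's. Collect the n equations into a matrix system V a = ℓ, where row i of V is v_i (expressed in the standard basis). Since V is invertible (lower-triangular with 1s on the diagonal, up to permutation), solve by back-substitution:
  V =
[[1, 0, 0, 0],
 [-1, 1, 0, 0],
 [1, 1, -1, 1],
 [0, 0, 1, 0]]
  V a = (4, -1, 5, -2)
Solving gives a = (4, 3, -2, -4).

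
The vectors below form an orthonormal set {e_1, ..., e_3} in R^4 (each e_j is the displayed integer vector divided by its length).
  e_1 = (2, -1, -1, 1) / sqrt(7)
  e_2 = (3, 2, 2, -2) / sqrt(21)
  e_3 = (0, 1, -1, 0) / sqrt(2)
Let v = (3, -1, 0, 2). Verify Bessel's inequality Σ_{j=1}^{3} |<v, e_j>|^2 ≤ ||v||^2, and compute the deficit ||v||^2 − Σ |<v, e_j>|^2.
Σ |<v, e_j>|^2 = 25/2; ||v||^2 = 14; deficit = 3/2

Write each e_j = u_j / sqrt(<u_j, u_j>) where u_j is the displayed integer vector. Then <v, e_j> = <v, u_j> / sqrt(<u_j, u_j>), so |<v, e_j>|^2 = <v, u_j>^2 / <u_j, u_j>.
Coefficients: <v, e_1> = 9/sqrt(7), <v, e_2> = 3/sqrt(21), <v, e_3> = -1/sqrt(2).
Square and sum: Σ |<v, e_j>|^2 = 25/2.
Compute ||v||^2 = v·v = 14.
Deficit = 14 − 25/2 = 3/2 ≥ 0, confirming Bessel's inequality. (The deficit equals ||v − Σ <v,e_j> e_j||^2, the squared distance from v to span{e_j}.)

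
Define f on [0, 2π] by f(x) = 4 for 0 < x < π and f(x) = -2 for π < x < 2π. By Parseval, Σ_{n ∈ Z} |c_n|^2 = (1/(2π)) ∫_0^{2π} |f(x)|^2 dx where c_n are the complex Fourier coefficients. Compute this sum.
Σ |c_n|^2 = 10

Parseval equates the L^2 energy of f (normalised by 1/(2π)) with the ℓ^2 sum of its Fourier coefficients: (1/(2π)) ∫_0^{2π} |f|^2 = Σ |c_n|^2.
Compute the left side: (1/(2π)) [∫_0^π 4^2 dx + ∫_π^{2π} (-2)^2 dx] = (1/(2π)) · (16π + 4π) = (16 + 4)/2 = 10.
So Σ_{n ∈ Z} |c_n|^2 = 10.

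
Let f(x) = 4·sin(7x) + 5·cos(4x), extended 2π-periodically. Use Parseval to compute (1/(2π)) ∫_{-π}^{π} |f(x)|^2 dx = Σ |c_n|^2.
Σ |c_n|^2 = 41/2

Expand |f|^2 and use orthogonality of {sin(nx), cos(mx)} on [-π, π]:
  ∫_{-π}^{π} sin(nx)^2 dx = π, ∫ cos(mx)^2 dx = π, and cross terms integrate to 0.
So ∫_{-π}^{π} f(x)^2 dx = 4^2 · π + 5^2 · π = (16 + 25)π.
Divide by 2π: (16 + 25)/2 = 41/2.
By Parseval, this equals Σ |c_n|^2.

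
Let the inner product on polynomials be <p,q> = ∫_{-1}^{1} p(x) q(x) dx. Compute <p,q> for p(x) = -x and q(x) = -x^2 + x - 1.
<p,q> = -2/3

Expand the product: p(x)·q(x) = x^3 - x^2 + x.
∫_{-1}^{1} of each monomial x^k gives [2/(k+1) if k even, 0 if k odd]. Integrating term-by-term (or equivalently evaluating the antiderivative F(x) = x^4/4 - x^3/3 + x^2/2 at the endpoints):
  F(1) − F(−1) = 5/12 − (13/12) = -2/3.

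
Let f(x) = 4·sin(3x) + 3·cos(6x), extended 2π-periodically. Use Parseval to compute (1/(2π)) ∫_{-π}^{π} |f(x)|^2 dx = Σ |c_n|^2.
Σ |c_n|^2 = 25/2

Expand |f|^2 and use orthogonality of {sin(nx), cos(mx)} on [-π, π]:
  ∫_{-π}^{π} sin(nx)^2 dx = π, ∫ cos(mx)^2 dx = π, and cross terms integrate to 0.
So ∫_{-π}^{π} f(x)^2 dx = 4^2 · π + 3^2 · π = (16 + 9)π.
Divide by 2π: (16 + 9)/2 = 25/2.
By Parseval, this equals Σ |c_n|^2.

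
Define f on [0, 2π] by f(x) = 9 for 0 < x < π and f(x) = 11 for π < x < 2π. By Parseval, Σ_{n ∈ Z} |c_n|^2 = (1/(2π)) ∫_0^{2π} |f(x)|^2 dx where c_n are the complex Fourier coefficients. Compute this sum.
Σ |c_n|^2 = 101

Parseval equates the L^2 energy of f (normalised by 1/(2π)) with the ℓ^2 sum of its Fourier coefficients: (1/(2π)) ∫_0^{2π} |f|^2 = Σ |c_n|^2.
Compute the left side: (1/(2π)) [∫_0^π 9^2 dx + ∫_π^{2π} 11^2 dx] = (1/(2π)) · (81π + 121π) = (81 + 121)/2 = 101.
So Σ_{n ∈ Z} |c_n|^2 = 101.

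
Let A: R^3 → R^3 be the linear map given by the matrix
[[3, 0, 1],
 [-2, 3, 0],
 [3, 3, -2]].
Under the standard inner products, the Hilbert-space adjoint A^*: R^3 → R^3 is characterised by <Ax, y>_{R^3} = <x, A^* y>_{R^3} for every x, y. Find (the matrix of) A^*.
A^* = A^T =
[[3, -2, 3],
 [0, 3, 3],
 [1, 0, -2]]

For real matrices with standard dot products, the defining identity <Ax, y> = <x, A^* y> gives (Ax)^T y = x^T (A^*) y, i.e. x^T A^T y = x^T (A^*) y. Since this holds for all x, y, we must have A^* = A^T. Therefore
A^* =
[[3, -2, 3],
 [0, 3, 3],
 [1, 0, -2]].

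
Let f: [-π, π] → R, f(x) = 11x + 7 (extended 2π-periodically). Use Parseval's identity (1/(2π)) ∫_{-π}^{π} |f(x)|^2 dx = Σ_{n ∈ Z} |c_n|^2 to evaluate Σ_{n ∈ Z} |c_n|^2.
Σ |c_n|^2 = 121π^2/3 + 49

Expand and integrate term by term over [-π, π]:
  ∫ (11x)^2 dx = 121·(2π^3/3); ∫ 2·11·(7)·x dx = 0 (odd integrand); ∫ 7^2 dx = 49·2π.
So (1/(2π)) ∫_{-π}^{π} (11x + 7)^2 dx = 121π^2/3 + 49 = 121π^2/3 + 49.
Parseval ⇒ Σ |c_n|^2 = 121π^2/3 + 49.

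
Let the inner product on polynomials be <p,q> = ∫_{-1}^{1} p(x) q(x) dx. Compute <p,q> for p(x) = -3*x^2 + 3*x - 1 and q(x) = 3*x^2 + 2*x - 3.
<p,q> = 52/5

Expand the product: p(x)·q(x) = -9*x^4 + 3*x^3 + 12*x^2 - 11*x + 3.
∫_{-1}^{1} of each monomial x^k gives [2/(k+1) if k even, 0 if k odd]. Integrating term-by-term (or equivalently evaluating the antiderivative F(x) = -9*x^5/5 + 3*x^4/4 + 4*x^3 - 11*x^2/2 + 3*x at the endpoints):
  F(1) − F(−1) = 9/20 − (-199/20) = 52/5.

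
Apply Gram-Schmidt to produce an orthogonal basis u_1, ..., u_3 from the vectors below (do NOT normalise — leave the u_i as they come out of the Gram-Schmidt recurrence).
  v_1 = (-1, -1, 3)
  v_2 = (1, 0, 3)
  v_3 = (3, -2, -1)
Orthogonal basis:
  u_1 = (-1, -1, 3)
  u_2 = (19/11, 8/11, 9/11)
  u_3 = (33/23, -66/23, -11/23)

Apply the Gram-Schmidt recurrence
  u_1 = v_1
  u_i = v_i − Σ_{j<i} ((v_i · u_j) / (u_j · u_j)) · u_j.

Step by step this gives:
  u_1 = (-1, -1, 3)
  u_2 = (19/11, 8/11, 9/11)
  u_3 = (33/23, -66/23, -11/23)

Orthogonality check:
  u_2 · u_1 = 0 (should be 0)
  u_3 · u_1 = 0 (should be 0)
  u_3 · u_2 = 0 (should be 0)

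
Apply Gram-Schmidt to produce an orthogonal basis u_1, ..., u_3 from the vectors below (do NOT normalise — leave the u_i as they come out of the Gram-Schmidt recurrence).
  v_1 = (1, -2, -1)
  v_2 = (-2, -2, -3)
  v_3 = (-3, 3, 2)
Orthogonal basis:
  u_1 = (1, -2, -1)
  u_2 = (-17/6, -1/3, -13/6)
  u_3 = (-36/77, -45/77, 54/77)

Apply the Gram-Schmidt recurrence
  u_1 = v_1
  u_i = v_i − Σ_{j<i} ((v_i · u_j) / (u_j · u_j)) · u_j.

Step by step this gives:
  u_1 = (1, -2, -1)
  u_2 = (-17/6, -1/3, -13/6)
  u_3 = (-36/77, -45/77, 54/77)

Orthogonality check:
  u_2 · u_1 = 0 (should be 0)
  u_3 · u_1 = 0 (should be 0)
  u_3 · u_2 = 0 (should be 0)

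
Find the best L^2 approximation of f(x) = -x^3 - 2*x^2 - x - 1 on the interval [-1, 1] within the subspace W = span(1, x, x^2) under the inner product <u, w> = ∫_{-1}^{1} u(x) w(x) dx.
g(x) = -2*x^2 - 8*x/5 - 1

The best approximation g ∈ W is the orthogonal projection of f onto W. Writing g = a_0 + a_1 x + a_2 x^2, the coefficients solve the normal equations G · a = b where
  G_{ij} = <φ_i, φ_j> and b_i = <f, φ_i>, with φ_0 = 1, φ_1 = x, φ_2 = x^2.
G =
  [2, 0, 2/3]
  [0, 2/3, 0]
  [2/3, 0, 2/5],
b = (-10/3, -16/15, -22/15).
Solving gives a_0 = -1, a_1 = -8/5, a_2 = -2, so
  g(x) = -2*x^2 - 8*x/5 - 1.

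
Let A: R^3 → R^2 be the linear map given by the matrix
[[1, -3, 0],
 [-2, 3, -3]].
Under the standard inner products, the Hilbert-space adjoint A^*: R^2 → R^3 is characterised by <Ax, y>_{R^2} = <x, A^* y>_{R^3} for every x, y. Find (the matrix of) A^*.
A^* = A^T =
[[1, -2],
 [-3, 3],
 [0, -3]]

For real matrices with standard dot products, the defining identity <Ax, y> = <x, A^* y> gives (Ax)^T y = x^T (A^*) y, i.e. x^T A^T y = x^T (A^*) y. Since this holds for all x, y, we must have A^* = A^T. Therefore
A^* =
[[1, -2],
 [-3, 3],
 [0, -3]].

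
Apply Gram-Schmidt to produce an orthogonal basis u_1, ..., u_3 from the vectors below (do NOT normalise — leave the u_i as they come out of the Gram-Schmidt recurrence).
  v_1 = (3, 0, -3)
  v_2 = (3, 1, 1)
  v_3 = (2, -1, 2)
Orthogonal basis:
  u_1 = (3, 0, -3)
  u_2 = (2, 1, 2)
  u_3 = (4/9, -16/9, 4/9)

Apply the Gram-Schmidt recurrence
  u_1 = v_1
  u_i = v_i − Σ_{j<i} ((v_i · u_j) / (u_j · u_j)) · u_j.

Step by step this gives:
  u_1 = (3, 0, -3)
  u_2 = (2, 1, 2)
  u_3 = (4/9, -16/9, 4/9)

Orthogonality check:
  u_2 · u_1 = 0 (should be 0)
  u_3 · u_1 = 0 (should be 0)
  u_3 · u_2 = 0 (should be 0)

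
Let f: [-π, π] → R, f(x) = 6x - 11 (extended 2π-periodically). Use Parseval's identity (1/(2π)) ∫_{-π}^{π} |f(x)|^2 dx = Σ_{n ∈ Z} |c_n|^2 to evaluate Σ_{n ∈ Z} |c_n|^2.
Σ |c_n|^2 = 12π^2 + 121

Expand and integrate term by term over [-π, π]:
  ∫ (6x)^2 dx = 36·(2π^3/3); ∫ 2·6·(-11)·x dx = 0 (odd integrand); ∫ (-11)^2 dx = 121·2π.
So (1/(2π)) ∫_{-π}^{π} (6x - 11)^2 dx = 36π^2/3 + 121 = 12π^2 + 121.
Parseval ⇒ Σ |c_n|^2 = 12π^2 + 121.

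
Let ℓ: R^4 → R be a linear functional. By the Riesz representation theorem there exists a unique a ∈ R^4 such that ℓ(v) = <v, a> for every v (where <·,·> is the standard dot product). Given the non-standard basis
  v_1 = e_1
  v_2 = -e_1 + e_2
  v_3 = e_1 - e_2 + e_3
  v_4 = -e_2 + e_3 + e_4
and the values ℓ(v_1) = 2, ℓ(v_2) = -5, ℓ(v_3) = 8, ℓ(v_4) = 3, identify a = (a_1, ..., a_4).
a = (2, -3, 3, -3)

Write a = (a_1, ..., a_4) in the standard basis. For each basis vector v_i, ℓ(v_i) = <v_i, a> is a linear equation in the a_j's. Collect the n equations into a matrix system V a = ℓ, where row i of V is v_i (expressed in the standard basis). Since V is invertible (lower-triangular with 1s on the diagonal, up to permutation), solve by back-substitution:
  V =
[[1, 0, 0, 0],
 [-1, 1, 0, 0],
 [1, -1, 1, 0],
 [0, -1, 1, 1]]
  V a = (2, -5, 8, 3)
Solving gives a = (2, -3, 3, -3).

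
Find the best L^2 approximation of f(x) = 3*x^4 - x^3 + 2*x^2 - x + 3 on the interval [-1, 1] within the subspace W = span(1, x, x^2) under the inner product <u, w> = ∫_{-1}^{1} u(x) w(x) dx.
g(x) = 32*x^2/7 - 8*x/5 + 96/35

The best approximation g ∈ W is the orthogonal projection of f onto W. Writing g = a_0 + a_1 x + a_2 x^2, the coefficients solve the normal equations G · a = b where
  G_{ij} = <φ_i, φ_j> and b_i = <f, φ_i>, with φ_0 = 1, φ_1 = x, φ_2 = x^2.
G =
  [2, 0, 2/3]
  [0, 2/3, 0]
  [2/3, 0, 2/5],
b = (128/15, -16/15, 128/35).
Solving gives a_0 = 96/35, a_1 = -8/5, a_2 = 32/7, so
  g(x) = 32*x^2/7 - 8*x/5 + 96/35.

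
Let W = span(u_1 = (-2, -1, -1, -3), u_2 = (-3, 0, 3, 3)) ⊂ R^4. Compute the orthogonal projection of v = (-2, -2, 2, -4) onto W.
proj_W(v) = (-128/41, -48/41, -16/41, -112/41)

Set up U = [u_1 | ... | u_2] ∈ R^(4×2). The projector onto W = col(U) is P = U (U^T U)^(-1) U^T.
Compute U^T U =
  [15, -6]
  [-6, 27],
and U^T v = (16, 0).
Solve U^T U · c = U^T v for the coefficients: c = (48/41, 32/123). The projection is proj_W(v) = U c.
Check: (v - proj_W(v)) · u_1 = 0  (should be 0).
Check: (v - proj_W(v)) · u_2 = 0  (should be 0).
Result: proj_W(v) = (-128/41, -48/41, -16/41, -112/41).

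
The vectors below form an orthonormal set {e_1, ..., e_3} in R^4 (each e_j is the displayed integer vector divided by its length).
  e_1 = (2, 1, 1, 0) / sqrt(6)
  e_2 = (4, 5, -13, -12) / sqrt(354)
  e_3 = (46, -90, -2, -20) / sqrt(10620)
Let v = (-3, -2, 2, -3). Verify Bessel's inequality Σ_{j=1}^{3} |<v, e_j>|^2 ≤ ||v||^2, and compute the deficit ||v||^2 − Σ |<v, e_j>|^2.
Σ |<v, e_j>|^2 = 329/45; ||v||^2 = 26; deficit = 841/45

Write each e_j = u_j / sqrt(<u_j, u_j>) where u_j is the displayed integer vector. Then <v, e_j> = <v, u_j> / sqrt(<u_j, u_j>), so |<v, e_j>|^2 = <v, u_j>^2 / <u_j, u_j>.
Coefficients: <v, e_1> = -6/sqrt(6), <v, e_2> = -12/sqrt(354), <v, e_3> = 98/sqrt(10620).
Square and sum: Σ |<v, e_j>|^2 = 329/45.
Compute ||v||^2 = v·v = 26.
Deficit = 26 − 329/45 = 841/45 ≥ 0, confirming Bessel's inequality. (The deficit equals ||v − Σ <v,e_j> e_j||^2, the squared distance from v to span{e_j}.)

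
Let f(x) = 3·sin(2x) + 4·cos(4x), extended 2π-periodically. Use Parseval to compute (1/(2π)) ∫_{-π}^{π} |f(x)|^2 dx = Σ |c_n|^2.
Σ |c_n|^2 = 25/2

Expand |f|^2 and use orthogonality of {sin(nx), cos(mx)} on [-π, π]:
  ∫_{-π}^{π} sin(nx)^2 dx = π, ∫ cos(mx)^2 dx = π, and cross terms integrate to 0.
So ∫_{-π}^{π} f(x)^2 dx = 3^2 · π + 4^2 · π = (9 + 16)π.
Divide by 2π: (9 + 16)/2 = 25/2.
By Parseval, this equals Σ |c_n|^2.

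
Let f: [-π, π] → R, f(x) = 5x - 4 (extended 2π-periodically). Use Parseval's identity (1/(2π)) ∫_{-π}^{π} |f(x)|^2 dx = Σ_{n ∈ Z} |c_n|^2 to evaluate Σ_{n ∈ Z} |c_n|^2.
Σ |c_n|^2 = 25π^2/3 + 16

Expand and integrate term by term over [-π, π]:
  ∫ (5x)^2 dx = 25·(2π^3/3); ∫ 2·5·(-4)·x dx = 0 (odd integrand); ∫ (-4)^2 dx = 16·2π.
So (1/(2π)) ∫_{-π}^{π} (5x - 4)^2 dx = 25π^2/3 + 16 = 25π^2/3 + 16.
Parseval ⇒ Σ |c_n|^2 = 25π^2/3 + 16.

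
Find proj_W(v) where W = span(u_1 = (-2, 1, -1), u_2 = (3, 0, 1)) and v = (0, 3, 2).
proj_W(v) = (9/11, 24/11, -5/11)

Set up U = [u_1 | ... | u_2] ∈ R^(3×2). The projector onto W = col(U) is P = U (U^T U)^(-1) U^T.
Compute U^T U =
  [6, -7]
  [-7, 10],
and U^T v = (1, 2).
Solve U^T U · c = U^T v for the coefficients: c = (24/11, 19/11). The projection is proj_W(v) = U c.
Check: (v - proj_W(v)) · u_1 = 0  (should be 0).
Check: (v - proj_W(v)) · u_2 = 0  (should be 0).
Result: proj_W(v) = (9/11, 24/11, -5/11).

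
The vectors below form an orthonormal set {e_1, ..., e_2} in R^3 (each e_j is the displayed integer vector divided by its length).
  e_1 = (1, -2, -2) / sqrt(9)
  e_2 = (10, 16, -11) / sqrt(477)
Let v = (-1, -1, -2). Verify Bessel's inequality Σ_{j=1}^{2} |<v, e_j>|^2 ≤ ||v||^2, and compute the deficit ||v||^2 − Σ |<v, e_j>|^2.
Σ |<v, e_j>|^2 = 149/53; ||v||^2 = 6; deficit = 169/53

Write each e_j = u_j / sqrt(<u_j, u_j>) where u_j is the displayed integer vector. Then <v, e_j> = <v, u_j> / sqrt(<u_j, u_j>), so |<v, e_j>|^2 = <v, u_j>^2 / <u_j, u_j>.
Coefficients: <v, e_1> = 5/sqrt(9), <v, e_2> = -4/sqrt(477).
Square and sum: Σ |<v, e_j>|^2 = 149/53.
Compute ||v||^2 = v·v = 6.
Deficit = 6 − 149/53 = 169/53 ≥ 0, confirming Bessel's inequality. (The deficit equals ||v − Σ <v,e_j> e_j||^2, the squared distance from v to span{e_j}.)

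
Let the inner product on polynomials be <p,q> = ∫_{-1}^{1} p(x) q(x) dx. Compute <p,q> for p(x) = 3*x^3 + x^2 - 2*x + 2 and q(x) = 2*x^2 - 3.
<p,q> = -158/15

Expand the product: p(x)·q(x) = 6*x^5 + 2*x^4 - 13*x^3 + x^2 + 6*x - 6.
∫_{-1}^{1} of each monomial x^k gives [2/(k+1) if k even, 0 if k odd]. Integrating term-by-term (or equivalently evaluating the antiderivative F(x) = x^6 + 2*x^5/5 - 13*x^4/4 + x^3/3 + 3*x^2 - 6*x at the endpoints):
  F(1) − F(−1) = -271/60 − (361/60) = -158/15.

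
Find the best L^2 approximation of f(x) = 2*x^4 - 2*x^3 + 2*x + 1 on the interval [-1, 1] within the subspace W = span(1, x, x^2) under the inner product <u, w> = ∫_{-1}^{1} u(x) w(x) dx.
g(x) = 12*x^2/7 + 4*x/5 + 29/35

The best approximation g ∈ W is the orthogonal projection of f onto W. Writing g = a_0 + a_1 x + a_2 x^2, the coefficients solve the normal equations G · a = b where
  G_{ij} = <φ_i, φ_j> and b_i = <f, φ_i>, with φ_0 = 1, φ_1 = x, φ_2 = x^2.
G =
  [2, 0, 2/3]
  [0, 2/3, 0]
  [2/3, 0, 2/5],
b = (14/5, 8/15, 26/21).
Solving gives a_0 = 29/35, a_1 = 4/5, a_2 = 12/7, so
  g(x) = 12*x^2/7 + 4*x/5 + 29/35.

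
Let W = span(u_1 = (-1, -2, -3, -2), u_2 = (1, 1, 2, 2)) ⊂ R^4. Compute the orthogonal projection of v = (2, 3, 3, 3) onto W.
proj_W(v) = (16/11, 25/11, 41/11, 32/11)

Set up U = [u_1 | ... | u_2] ∈ R^(4×2). The projector onto W = col(U) is P = U (U^T U)^(-1) U^T.
Compute U^T U =
  [18, -13]
  [-13, 10],
and U^T v = (-23, 17).
Solve U^T U · c = U^T v for the coefficients: c = (-9/11, 7/11). The projection is proj_W(v) = U c.
Check: (v - proj_W(v)) · u_1 = 0  (should be 0).
Check: (v - proj_W(v)) · u_2 = 0  (should be 0).
Result: proj_W(v) = (16/11, 25/11, 41/11, 32/11).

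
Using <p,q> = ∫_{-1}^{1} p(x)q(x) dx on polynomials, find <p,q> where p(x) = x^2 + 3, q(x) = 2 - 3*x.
<p,q> = 40/3

Expand the product: p(x)·q(x) = -3*x^3 + 2*x^2 - 9*x + 6.
∫_{-1}^{1} of each monomial x^k gives [2/(k+1) if k even, 0 if k odd]. Integrating term-by-term (or equivalently evaluating the antiderivative F(x) = -3*x^4/4 + 2*x^3/3 - 9*x^2/2 + 6*x at the endpoints):
  F(1) − F(−1) = 17/12 − (-143/12) = 40/3.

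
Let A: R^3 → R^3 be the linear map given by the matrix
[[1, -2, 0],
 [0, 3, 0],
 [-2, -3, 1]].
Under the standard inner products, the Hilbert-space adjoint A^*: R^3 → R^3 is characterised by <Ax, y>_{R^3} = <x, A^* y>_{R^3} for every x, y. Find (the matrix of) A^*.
A^* = A^T =
[[1, 0, -2],
 [-2, 3, -3],
 [0, 0, 1]]

For real matrices with standard dot products, the defining identity <Ax, y> = <x, A^* y> gives (Ax)^T y = x^T (A^*) y, i.e. x^T A^T y = x^T (A^*) y. Since this holds for all x, y, we must have A^* = A^T. Therefore
A^* =
[[1, 0, -2],
 [-2, 3, -3],
 [0, 0, 1]].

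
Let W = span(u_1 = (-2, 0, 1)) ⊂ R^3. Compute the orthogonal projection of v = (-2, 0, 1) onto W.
proj_W(v) = (-2, 0, 1)

Set up U = [u_1 | ... | u_1] ∈ R^(3×1). The projector onto W = col(U) is P = U (U^T U)^(-1) U^T.
Compute U^T U =
  [5],
and U^T v = (5).
Solve U^T U · c = U^T v for the coefficients: c = (1). The projection is proj_W(v) = U c.
Check: (v - proj_W(v)) · u_1 = 0  (should be 0).
Result: proj_W(v) = (-2, 0, 1).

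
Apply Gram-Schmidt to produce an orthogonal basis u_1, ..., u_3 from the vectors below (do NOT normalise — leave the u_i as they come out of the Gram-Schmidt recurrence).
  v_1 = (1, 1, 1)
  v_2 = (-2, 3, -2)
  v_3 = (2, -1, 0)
Orthogonal basis:
  u_1 = (1, 1, 1)
  u_2 = (-5/3, 10/3, -5/3)
  u_3 = (1, 0, -1)

Apply the Gram-Schmidt recurrence
  u_1 = v_1
  u_i = v_i − Σ_{j<i} ((v_i · u_j) / (u_j · u_j)) · u_j.

Step by step this gives:
  u_1 = (1, 1, 1)
  u_2 = (-5/3, 10/3, -5/3)
  u_3 = (1, 0, -1)

Orthogonality check:
  u_2 · u_1 = 0 (should be 0)
  u_3 · u_1 = 0 (should be 0)
  u_3 · u_2 = 0 (should be 0)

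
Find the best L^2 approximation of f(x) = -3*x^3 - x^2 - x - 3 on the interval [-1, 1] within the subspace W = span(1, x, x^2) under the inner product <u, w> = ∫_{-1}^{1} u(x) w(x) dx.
g(x) = -x^2 - 14*x/5 - 3

The best approximation g ∈ W is the orthogonal projection of f onto W. Writing g = a_0 + a_1 x + a_2 x^2, the coefficients solve the normal equations G · a = b where
  G_{ij} = <φ_i, φ_j> and b_i = <f, φ_i>, with φ_0 = 1, φ_1 = x, φ_2 = x^2.
G =
  [2, 0, 2/3]
  [0, 2/3, 0]
  [2/3, 0, 2/5],
b = (-20/3, -28/15, -12/5).
Solving gives a_0 = -3, a_1 = -14/5, a_2 = -1, so
  g(x) = -x^2 - 14*x/5 - 3.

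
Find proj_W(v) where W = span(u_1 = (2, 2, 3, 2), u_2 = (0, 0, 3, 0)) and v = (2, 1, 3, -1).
proj_W(v) = (2/3, 2/3, 3, 2/3)

Set up U = [u_1 | ... | u_2] ∈ R^(4×2). The projector onto W = col(U) is P = U (U^T U)^(-1) U^T.
Compute U^T U =
  [21, 9]
  [9, 9],
and U^T v = (13, 9).
Solve U^T U · c = U^T v for the coefficients: c = (1/3, 2/3). The projection is proj_W(v) = U c.
Check: (v - proj_W(v)) · u_1 = 0  (should be 0).
Check: (v - proj_W(v)) · u_2 = 0  (should be 0).
Result: proj_W(v) = (2/3, 2/3, 3, 2/3).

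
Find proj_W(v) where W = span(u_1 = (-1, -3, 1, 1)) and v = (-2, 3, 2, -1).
proj_W(v) = (1/2, 3/2, -1/2, -1/2)

Set up U = [u_1 | ... | u_1] ∈ R^(4×1). The projector onto W = col(U) is P = U (U^T U)^(-1) U^T.
Compute U^T U =
  [12],
and U^T v = (-6).
Solve U^T U · c = U^T v for the coefficients: c = (-1/2). The projection is proj_W(v) = U c.
Check: (v - proj_W(v)) · u_1 = 0  (should be 0).
Result: proj_W(v) = (1/2, 3/2, -1/2, -1/2).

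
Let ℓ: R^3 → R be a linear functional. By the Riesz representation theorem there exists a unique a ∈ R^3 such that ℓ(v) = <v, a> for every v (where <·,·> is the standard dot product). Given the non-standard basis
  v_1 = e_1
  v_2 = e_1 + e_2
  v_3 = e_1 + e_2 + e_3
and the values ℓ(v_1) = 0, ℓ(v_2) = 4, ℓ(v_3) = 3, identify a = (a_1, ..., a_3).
a = (0, 4, -1)

Write a = (a_1, ..., a_3) in the standard basis. For each basis vector v_i, ℓ(v_i) = <v_i, a> is a linear equation in the a_j's. Collect the n equations into a matrix system V a = ℓ, where row i of V is v_i (expressed in the standard basis). Since V is invertible (lower-triangular with 1s on the diagonal, up to permutation), solve by back-substitution:
  V =
[[1, 0, 0],
 [1, 1, 0],
 [1, 1, 1]]
  V a = (0, 4, 3)
Solving gives a = (0, 4, -1).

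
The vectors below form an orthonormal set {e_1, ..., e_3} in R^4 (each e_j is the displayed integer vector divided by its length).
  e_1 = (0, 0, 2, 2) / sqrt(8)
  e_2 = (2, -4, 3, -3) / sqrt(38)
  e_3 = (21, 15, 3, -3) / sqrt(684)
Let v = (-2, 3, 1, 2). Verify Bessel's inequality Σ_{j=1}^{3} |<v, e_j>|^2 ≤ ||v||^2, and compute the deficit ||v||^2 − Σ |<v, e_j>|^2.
Σ |<v, e_j>|^2 = 14; ||v||^2 = 18; deficit = 4

Write each e_j = u_j / sqrt(<u_j, u_j>) where u_j is the displayed integer vector. Then <v, e_j> = <v, u_j> / sqrt(<u_j, u_j>), so |<v, e_j>|^2 = <v, u_j>^2 / <u_j, u_j>.
Coefficients: <v, e_1> = 6/sqrt(8), <v, e_2> = -19/sqrt(38), <v, e_3> = 0/sqrt(684).
Square and sum: Σ |<v, e_j>|^2 = 14.
Compute ||v||^2 = v·v = 18.
Deficit = 18 − 14 = 4 ≥ 0, confirming Bessel's inequality. (The deficit equals ||v − Σ <v,e_j> e_j||^2, the squared distance from v to span{e_j}.)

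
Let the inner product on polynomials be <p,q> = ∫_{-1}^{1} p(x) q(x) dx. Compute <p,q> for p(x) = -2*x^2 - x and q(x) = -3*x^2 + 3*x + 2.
<p,q> = -34/15

Expand the product: p(x)·q(x) = 6*x^4 - 3*x^3 - 7*x^2 - 2*x.
∫_{-1}^{1} of each monomial x^k gives [2/(k+1) if k even, 0 if k odd]. Integrating term-by-term (or equivalently evaluating the antiderivative F(x) = 6*x^5/5 - 3*x^4/4 - 7*x^3/3 - x^2 at the endpoints):
  F(1) − F(−1) = -173/60 − (-37/60) = -34/15.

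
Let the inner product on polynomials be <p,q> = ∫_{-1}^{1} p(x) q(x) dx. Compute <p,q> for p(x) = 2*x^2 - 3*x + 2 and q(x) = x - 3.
<p,q> = -18

Expand the product: p(x)·q(x) = 2*x^3 - 9*x^2 + 11*x - 6.
∫_{-1}^{1} of each monomial x^k gives [2/(k+1) if k even, 0 if k odd]. Integrating term-by-term (or equivalently evaluating the antiderivative F(x) = x^4/2 - 3*x^3 + 11*x^2/2 - 6*x at the endpoints):
  F(1) − F(−1) = -3 − (15) = -18.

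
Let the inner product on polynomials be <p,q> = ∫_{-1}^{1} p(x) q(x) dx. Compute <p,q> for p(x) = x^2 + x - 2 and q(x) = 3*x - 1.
<p,q> = 16/3

Expand the product: p(x)·q(x) = 3*x^3 + 2*x^2 - 7*x + 2.
∫_{-1}^{1} of each monomial x^k gives [2/(k+1) if k even, 0 if k odd]. Integrating term-by-term (or equivalently evaluating the antiderivative F(x) = 3*x^4/4 + 2*x^3/3 - 7*x^2/2 + 2*x at the endpoints):
  F(1) − F(−1) = -1/12 − (-65/12) = 16/3.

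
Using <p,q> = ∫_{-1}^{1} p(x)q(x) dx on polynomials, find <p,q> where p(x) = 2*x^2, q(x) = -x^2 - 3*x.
<p,q> = -4/5

Expand the product: p(x)·q(x) = -2*x^4 - 6*x^3.
∫_{-1}^{1} of each monomial x^k gives [2/(k+1) if k even, 0 if k odd]. Integrating term-by-term (or equivalently evaluating the antiderivative F(x) = -2*x^5/5 - 3*x^4/2 at the endpoints):
  F(1) − F(−1) = -19/10 − (-11/10) = -4/5.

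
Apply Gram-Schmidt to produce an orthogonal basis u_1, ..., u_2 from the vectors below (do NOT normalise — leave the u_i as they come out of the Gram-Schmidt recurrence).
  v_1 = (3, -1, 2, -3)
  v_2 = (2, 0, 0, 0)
Orthogonal basis:
  u_1 = (3, -1, 2, -3)
  u_2 = (28/23, 6/23, -12/23, 18/23)

Apply the Gram-Schmidt recurrence
  u_1 = v_1
  u_i = v_i − Σ_{j<i} ((v_i · u_j) / (u_j · u_j)) · u_j.

Step by step this gives:
  u_1 = (3, -1, 2, -3)
  u_2 = (28/23, 6/23, -12/23, 18/23)

Orthogonality check:
  u_2 · u_1 = 0 (should be 0)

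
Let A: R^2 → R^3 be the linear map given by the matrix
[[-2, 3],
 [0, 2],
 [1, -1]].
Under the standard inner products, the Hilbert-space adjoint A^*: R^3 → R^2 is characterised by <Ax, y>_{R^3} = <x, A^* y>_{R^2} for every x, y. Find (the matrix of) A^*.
A^* = A^T =
[[-2, 0, 1],
 [3, 2, -1]]

For real matrices with standard dot products, the defining identity <Ax, y> = <x, A^* y> gives (Ax)^T y = x^T (A^*) y, i.e. x^T A^T y = x^T (A^*) y. Since this holds for all x, y, we must have A^* = A^T. Therefore
A^* =
[[-2, 0, 1],
 [3, 2, -1]].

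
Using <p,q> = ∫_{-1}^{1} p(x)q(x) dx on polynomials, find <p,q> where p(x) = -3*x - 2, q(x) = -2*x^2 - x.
<p,q> = 14/3

Expand the product: p(x)·q(x) = 6*x^3 + 7*x^2 + 2*x.
∫_{-1}^{1} of each monomial x^k gives [2/(k+1) if k even, 0 if k odd]. Integrating term-by-term (or equivalently evaluating the antiderivative F(x) = 3*x^4/2 + 7*x^3/3 + x^2 at the endpoints):
  F(1) − F(−1) = 29/6 − (1/6) = 14/3.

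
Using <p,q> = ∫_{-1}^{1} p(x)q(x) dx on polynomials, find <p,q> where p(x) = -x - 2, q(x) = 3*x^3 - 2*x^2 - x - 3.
<p,q> = 212/15

Expand the product: p(x)·q(x) = -3*x^4 - 4*x^3 + 5*x^2 + 5*x + 6.
∫_{-1}^{1} of each monomial x^k gives [2/(k+1) if k even, 0 if k odd]. Integrating term-by-term (or equivalently evaluating the antiderivative F(x) = -3*x^5/5 - x^4 + 5*x^3/3 + 5*x^2/2 + 6*x at the endpoints):
  F(1) − F(−1) = 257/30 − (-167/30) = 212/15.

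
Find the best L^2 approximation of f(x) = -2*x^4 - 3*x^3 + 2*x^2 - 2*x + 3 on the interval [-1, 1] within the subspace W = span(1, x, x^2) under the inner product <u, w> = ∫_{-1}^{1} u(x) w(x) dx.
g(x) = 2*x^2/7 - 19*x/5 + 111/35

The best approximation g ∈ W is the orthogonal projection of f onto W. Writing g = a_0 + a_1 x + a_2 x^2, the coefficients solve the normal equations G · a = b where
  G_{ij} = <φ_i, φ_j> and b_i = <f, φ_i>, with φ_0 = 1, φ_1 = x, φ_2 = x^2.
G =
  [2, 0, 2/3]
  [0, 2/3, 0]
  [2/3, 0, 2/5],
b = (98/15, -38/15, 78/35).
Solving gives a_0 = 111/35, a_1 = -19/5, a_2 = 2/7, so
  g(x) = 2*x^2/7 - 19*x/5 + 111/35.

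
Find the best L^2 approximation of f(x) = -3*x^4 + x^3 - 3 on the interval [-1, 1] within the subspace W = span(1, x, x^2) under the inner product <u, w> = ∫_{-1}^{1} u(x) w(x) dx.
g(x) = -18*x^2/7 + 3*x/5 - 96/35

The best approximation g ∈ W is the orthogonal projection of f onto W. Writing g = a_0 + a_1 x + a_2 x^2, the coefficients solve the normal equations G · a = b where
  G_{ij} = <φ_i, φ_j> and b_i = <f, φ_i>, with φ_0 = 1, φ_1 = x, φ_2 = x^2.
G =
  [2, 0, 2/3]
  [0, 2/3, 0]
  [2/3, 0, 2/5],
b = (-36/5, 2/5, -20/7).
Solving gives a_0 = -96/35, a_1 = 3/5, a_2 = -18/7, so
  g(x) = -18*x^2/7 + 3*x/5 - 96/35.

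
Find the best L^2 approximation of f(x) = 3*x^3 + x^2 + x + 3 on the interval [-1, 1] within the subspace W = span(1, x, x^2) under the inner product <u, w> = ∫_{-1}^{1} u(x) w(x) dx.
g(x) = x^2 + 14*x/5 + 3

The best approximation g ∈ W is the orthogonal projection of f onto W. Writing g = a_0 + a_1 x + a_2 x^2, the coefficients solve the normal equations G · a = b where
  G_{ij} = <φ_i, φ_j> and b_i = <f, φ_i>, with φ_0 = 1, φ_1 = x, φ_2 = x^2.
G =
  [2, 0, 2/3]
  [0, 2/3, 0]
  [2/3, 0, 2/5],
b = (20/3, 28/15, 12/5).
Solving gives a_0 = 3, a_1 = 14/5, a_2 = 1, so
  g(x) = x^2 + 14*x/5 + 3.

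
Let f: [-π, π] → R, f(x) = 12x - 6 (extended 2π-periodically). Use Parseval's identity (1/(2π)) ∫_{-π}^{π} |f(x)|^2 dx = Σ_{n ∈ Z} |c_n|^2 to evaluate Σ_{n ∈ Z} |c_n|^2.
Σ |c_n|^2 = 48π^2 + 36

Expand and integrate term by term over [-π, π]:
  ∫ (12x)^2 dx = 144·(2π^3/3); ∫ 2·12·(-6)·x dx = 0 (odd integrand); ∫ (-6)^2 dx = 36·2π.
So (1/(2π)) ∫_{-π}^{π} (12x - 6)^2 dx = 144π^2/3 + 36 = 48π^2 + 36.
Parseval ⇒ Σ |c_n|^2 = 48π^2 + 36.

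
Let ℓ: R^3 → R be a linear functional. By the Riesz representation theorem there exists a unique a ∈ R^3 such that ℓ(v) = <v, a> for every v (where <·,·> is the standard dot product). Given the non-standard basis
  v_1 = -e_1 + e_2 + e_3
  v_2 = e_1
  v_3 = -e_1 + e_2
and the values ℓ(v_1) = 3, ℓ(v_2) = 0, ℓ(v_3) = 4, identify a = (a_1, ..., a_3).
a = (0, 4, -1)

Write a = (a_1, ..., a_3) in the standard basis. For each basis vector v_i, ℓ(v_i) = <v_i, a> is a linear equation in the a_j's. Collect the n equations into a matrix system V a = ℓ, where row i of V is v_i (expressed in the standard basis). Since V is invertible (lower-triangular with 1s on the diagonal, up to permutation), solve by back-substitution:
  V =
[[-1, 1, 1],
 [1, 0, 0],
 [-1, 1, 0]]
  V a = (3, 0, 4)
Solving gives a = (0, 4, -1).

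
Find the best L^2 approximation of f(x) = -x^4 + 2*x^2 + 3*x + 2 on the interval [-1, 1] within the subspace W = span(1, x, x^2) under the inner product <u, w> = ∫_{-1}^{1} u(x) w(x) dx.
g(x) = 8*x^2/7 + 3*x + 73/35

The best approximation g ∈ W is the orthogonal projection of f onto W. Writing g = a_0 + a_1 x + a_2 x^2, the coefficients solve the normal equations G · a = b where
  G_{ij} = <φ_i, φ_j> and b_i = <f, φ_i>, with φ_0 = 1, φ_1 = x, φ_2 = x^2.
G =
  [2, 0, 2/3]
  [0, 2/3, 0]
  [2/3, 0, 2/5],
b = (74/15, 2, 194/105).
Solving gives a_0 = 73/35, a_1 = 3, a_2 = 8/7, so
  g(x) = 8*x^2/7 + 3*x + 73/35.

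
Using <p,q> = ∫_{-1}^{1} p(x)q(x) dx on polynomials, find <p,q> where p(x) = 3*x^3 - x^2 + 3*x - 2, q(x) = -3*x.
<p,q> = -48/5

Expand the product: p(x)·q(x) = -9*x^4 + 3*x^3 - 9*x^2 + 6*x.
∫_{-1}^{1} of each monomial x^k gives [2/(k+1) if k even, 0 if k odd]. Integrating term-by-term (or equivalently evaluating the antiderivative F(x) = -9*x^5/5 + 3*x^4/4 - 3*x^3 + 3*x^2 at the endpoints):
  F(1) − F(−1) = -21/20 − (171/20) = -48/5.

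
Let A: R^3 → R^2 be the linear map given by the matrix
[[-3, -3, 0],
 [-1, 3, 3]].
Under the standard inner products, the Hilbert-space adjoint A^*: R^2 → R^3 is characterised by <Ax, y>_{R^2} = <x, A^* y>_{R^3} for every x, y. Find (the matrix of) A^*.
A^* = A^T =
[[-3, -1],
 [-3, 3],
 [0, 3]]

For real matrices with standard dot products, the defining identity <Ax, y> = <x, A^* y> gives (Ax)^T y = x^T (A^*) y, i.e. x^T A^T y = x^T (A^*) y. Since this holds for all x, y, we must have A^* = A^T. Therefore
A^* =
[[-3, -1],
 [-3, 3],
 [0, 3]].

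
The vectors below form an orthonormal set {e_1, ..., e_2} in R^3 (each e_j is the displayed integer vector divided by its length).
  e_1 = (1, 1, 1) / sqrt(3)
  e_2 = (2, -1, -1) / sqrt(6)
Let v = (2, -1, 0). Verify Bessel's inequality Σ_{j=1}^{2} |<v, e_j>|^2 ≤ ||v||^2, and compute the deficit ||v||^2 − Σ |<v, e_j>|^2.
Σ |<v, e_j>|^2 = 9/2; ||v||^2 = 5; deficit = 1/2

Write each e_j = u_j / sqrt(<u_j, u_j>) where u_j is the displayed integer vector. Then <v, e_j> = <v, u_j> / sqrt(<u_j, u_j>), so |<v, e_j>|^2 = <v, u_j>^2 / <u_j, u_j>.
Coefficients: <v, e_1> = 1/sqrt(3), <v, e_2> = 5/sqrt(6).
Square and sum: Σ |<v, e_j>|^2 = 9/2.
Compute ||v||^2 = v·v = 5.
Deficit = 5 − 9/2 = 1/2 ≥ 0, confirming Bessel's inequality. (The deficit equals ||v − Σ <v,e_j> e_j||^2, the squared distance from v to span{e_j}.)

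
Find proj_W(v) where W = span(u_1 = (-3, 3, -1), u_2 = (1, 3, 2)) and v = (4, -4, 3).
proj_W(v) = (118/25, -18/5, 51/25)

Set up U = [u_1 | ... | u_2] ∈ R^(3×2). The projector onto W = col(U) is P = U (U^T U)^(-1) U^T.
Compute U^T U =
  [19, 4]
  [4, 14],
and U^T v = (-27, -2).
Solve U^T U · c = U^T v for the coefficients: c = (-37/25, 7/25). The projection is proj_W(v) = U c.
Check: (v - proj_W(v)) · u_1 = 0  (should be 0).
Check: (v - proj_W(v)) · u_2 = 0  (should be 0).
Result: proj_W(v) = (118/25, -18/5, 51/25).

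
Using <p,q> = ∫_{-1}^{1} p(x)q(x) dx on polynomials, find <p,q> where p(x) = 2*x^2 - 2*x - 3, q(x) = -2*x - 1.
<p,q> = 22/3

Expand the product: p(x)·q(x) = -4*x^3 + 2*x^2 + 8*x + 3.
∫_{-1}^{1} of each monomial x^k gives [2/(k+1) if k even, 0 if k odd]. Integrating term-by-term (or equivalently evaluating the antiderivative F(x) = -x^4 + 2*x^3/3 + 4*x^2 + 3*x at the endpoints):
  F(1) − F(−1) = 20/3 − (-2/3) = 22/3.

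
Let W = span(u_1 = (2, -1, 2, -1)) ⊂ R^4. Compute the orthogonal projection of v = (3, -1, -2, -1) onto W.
proj_W(v) = (4/5, -2/5, 4/5, -2/5)

Set up U = [u_1 | ... | u_1] ∈ R^(4×1). The projector onto W = col(U) is P = U (U^T U)^(-1) U^T.
Compute U^T U =
  [10],
and U^T v = (4).
Solve U^T U · c = U^T v for the coefficients: c = (2/5). The projection is proj_W(v) = U c.
Check: (v - proj_W(v)) · u_1 = 0  (should be 0).
Result: proj_W(v) = (4/5, -2/5, 4/5, -2/5).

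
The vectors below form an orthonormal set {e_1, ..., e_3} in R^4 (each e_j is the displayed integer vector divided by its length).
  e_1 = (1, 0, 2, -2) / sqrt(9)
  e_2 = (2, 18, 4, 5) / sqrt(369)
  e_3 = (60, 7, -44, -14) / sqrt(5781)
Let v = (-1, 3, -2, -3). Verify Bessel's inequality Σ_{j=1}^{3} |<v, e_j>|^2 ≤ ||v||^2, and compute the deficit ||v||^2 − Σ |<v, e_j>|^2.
Σ |<v, e_j>|^2 = 539/141; ||v||^2 = 23; deficit = 2704/141

Write each e_j = u_j / sqrt(<u_j, u_j>) where u_j is the displayed integer vector. Then <v, e_j> = <v, u_j> / sqrt(<u_j, u_j>), so |<v, e_j>|^2 = <v, u_j>^2 / <u_j, u_j>.
Coefficients: <v, e_1> = 1/sqrt(9), <v, e_2> = 29/sqrt(369), <v, e_3> = 91/sqrt(5781).
Square and sum: Σ |<v, e_j>|^2 = 539/141.
Compute ||v||^2 = v·v = 23.
Deficit = 23 − 539/141 = 2704/141 ≥ 0, confirming Bessel's inequality. (The deficit equals ||v − Σ <v,e_j> e_j||^2, the squared distance from v to span{e_j}.)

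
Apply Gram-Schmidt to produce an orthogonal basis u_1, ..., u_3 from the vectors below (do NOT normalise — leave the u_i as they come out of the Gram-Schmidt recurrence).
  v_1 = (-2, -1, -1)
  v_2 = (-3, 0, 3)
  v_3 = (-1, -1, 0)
Orthogonal basis:
  u_1 = (-2, -1, -1)
  u_2 = (-2, 1/2, 7/2)
  u_3 = (2/11, -6/11, 2/11)

Apply the Gram-Schmidt recurrence
  u_1 = v_1
  u_i = v_i − Σ_{j<i} ((v_i · u_j) / (u_j · u_j)) · u_j.

Step by step this gives:
  u_1 = (-2, -1, -1)
  u_2 = (-2, 1/2, 7/2)
  u_3 = (2/11, -6/11, 2/11)

Orthogonality check:
  u_2 · u_1 = 0 (should be 0)
  u_3 · u_1 = 0 (should be 0)
  u_3 · u_2 = 0 (should be 0)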